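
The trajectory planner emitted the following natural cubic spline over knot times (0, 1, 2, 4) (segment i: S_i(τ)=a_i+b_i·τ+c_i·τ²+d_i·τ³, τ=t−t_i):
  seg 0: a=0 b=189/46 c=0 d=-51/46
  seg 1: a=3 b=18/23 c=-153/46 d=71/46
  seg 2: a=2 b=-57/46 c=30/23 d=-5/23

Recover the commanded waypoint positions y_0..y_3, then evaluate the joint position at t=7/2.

y_0=0 y_1=3 y_2=2 y_3=3
S(7/2) = 431/184

y_0 = S_0(0) = a_0 = 0
y_1 = S_1(0) = a_1 = 3
y_2 = S_2(0) = a_2 = 2
y_3 = S_2(2) = 3
t_q=7/2 is in segment 2 (τ=3/2); S_2(τ)=431/184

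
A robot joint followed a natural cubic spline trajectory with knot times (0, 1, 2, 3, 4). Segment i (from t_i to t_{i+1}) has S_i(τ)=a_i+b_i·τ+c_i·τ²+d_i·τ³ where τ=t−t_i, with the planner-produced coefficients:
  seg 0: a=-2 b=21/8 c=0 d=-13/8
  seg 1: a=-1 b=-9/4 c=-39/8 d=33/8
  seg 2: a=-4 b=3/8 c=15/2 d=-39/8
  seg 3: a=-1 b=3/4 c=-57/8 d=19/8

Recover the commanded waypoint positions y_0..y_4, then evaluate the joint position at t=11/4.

y_0 = S_0(0) = a_0 = -2
y_1 = S_1(0) = a_1 = -1
y_2 = S_2(0) = a_2 = -4
y_3 = S_3(0) = a_3 = -1
y_4 = S_3(1) = -5
t_q=11/4 is in segment 2 (τ=3/4); S_2(τ)=-797/512

y_0=-2 y_1=-1 y_2=-4 y_3=-1 y_4=-5
S(11/4) = -797/512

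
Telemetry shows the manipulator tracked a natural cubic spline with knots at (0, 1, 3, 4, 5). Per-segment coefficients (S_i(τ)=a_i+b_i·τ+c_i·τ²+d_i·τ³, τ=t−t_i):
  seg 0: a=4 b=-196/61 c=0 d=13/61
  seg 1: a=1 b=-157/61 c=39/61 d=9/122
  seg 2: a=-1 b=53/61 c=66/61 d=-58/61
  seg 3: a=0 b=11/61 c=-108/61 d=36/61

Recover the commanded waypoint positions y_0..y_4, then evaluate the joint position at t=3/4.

y_0=4 y_1=1 y_2=-1 y_3=0 y_4=-1
S(3/4) = 6559/3904

y_0 = S_0(0) = a_0 = 4
y_1 = S_1(0) = a_1 = 1
y_2 = S_2(0) = a_2 = -1
y_3 = S_3(0) = a_3 = 0
y_4 = S_3(1) = -1
t_q=3/4 is in segment 0 (τ=3/4); S_0(τ)=6559/3904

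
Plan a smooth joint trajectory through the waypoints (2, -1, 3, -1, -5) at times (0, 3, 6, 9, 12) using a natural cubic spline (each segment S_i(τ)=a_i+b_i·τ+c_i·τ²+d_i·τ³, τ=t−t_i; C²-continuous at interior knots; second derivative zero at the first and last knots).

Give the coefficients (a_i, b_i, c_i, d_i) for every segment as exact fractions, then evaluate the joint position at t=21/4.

Δ: Δ0=-1, Δ1=4/3, Δ2=-4/3, Δ3=-4/3
row 1: diag=12, rhs=14; c'=1/4, d'=7/6
row 2: denom=12−3·1/4=45/4; d'=(-16−3·7/6)/(45/4)=-26/15
row 3: denom=12−3·4/15=56/5; d'=(0−3·-26/15)/(56/5)=13/28
back: M3=13/28
back: M2=-26/15−4/15·13/28=-13/7
back: M1=7/6−1/4·-13/7=137/84
M: M0=0, M1=137/84, M2=-13/7, M3=13/28, M4=0
seg 0: a=2, c=M0/2=0, d=(M1−M0)/(6·3)=137/1512, b=Δ0−h0·(2M0+M1)/6=-305/168
seg 1: a=-1, c=M1/2=137/168, d=(M2−M1)/(6·3)=-293/1512, b=Δ1−h1·(2M1+M2)/6=53/84
seg 2: a=3, c=M2/2=-13/14, d=(M3−M2)/(6·3)=65/504, b=Δ2−h2·(2M2+M3)/6=7/24
seg 3: a=-1, c=M3/2=13/56, d=(M4−M3)/(6·3)=-13/504, b=Δ3−h3·(2M3+M4)/6=-151/84
t_q=21/4 → seg 1, τ=9/4; S=-1+53/84·τ+137/168·τ²+-293/1512·τ³=8389/3584

  seg 0: a=2 b=-305/168 c=0 d=137/1512
  seg 1: a=-1 b=53/84 c=137/168 d=-293/1512
  seg 2: a=3 b=7/24 c=-13/14 d=65/504
  seg 3: a=-1 b=-151/84 c=13/56 d=-13/504
S(21/4) = 8389/3584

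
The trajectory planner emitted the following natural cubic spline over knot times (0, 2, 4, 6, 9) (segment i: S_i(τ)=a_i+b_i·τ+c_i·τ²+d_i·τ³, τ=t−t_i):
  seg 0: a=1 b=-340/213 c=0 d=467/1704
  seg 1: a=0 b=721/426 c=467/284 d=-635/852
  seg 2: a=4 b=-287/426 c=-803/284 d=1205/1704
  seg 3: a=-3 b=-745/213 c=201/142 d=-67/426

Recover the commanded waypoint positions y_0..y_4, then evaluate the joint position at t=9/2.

y_0=1 y_1=0 y_2=4 y_3=-3 y_4=-5
S(9/2) = 13835/4544

y_0 = S_0(0) = a_0 = 1
y_1 = S_1(0) = a_1 = 0
y_2 = S_2(0) = a_2 = 4
y_3 = S_3(0) = a_3 = -3
y_4 = S_3(3) = -5
t_q=9/2 is in segment 2 (τ=1/2); S_2(τ)=13835/4544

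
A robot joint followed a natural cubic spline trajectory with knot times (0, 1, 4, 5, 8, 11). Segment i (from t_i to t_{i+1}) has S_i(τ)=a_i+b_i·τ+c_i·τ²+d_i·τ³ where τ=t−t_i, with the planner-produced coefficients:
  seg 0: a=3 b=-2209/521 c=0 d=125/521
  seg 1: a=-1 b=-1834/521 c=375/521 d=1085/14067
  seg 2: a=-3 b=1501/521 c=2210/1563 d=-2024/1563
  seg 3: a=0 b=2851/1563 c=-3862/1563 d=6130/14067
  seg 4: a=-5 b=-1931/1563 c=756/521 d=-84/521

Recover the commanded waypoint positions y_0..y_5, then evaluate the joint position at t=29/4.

y_0 = S_0(0) = a_0 = 3
y_1 = S_1(0) = a_1 = -1
y_2 = S_2(0) = a_2 = -3
y_3 = S_3(0) = a_3 = 0
y_4 = S_4(0) = a_4 = -5
y_5 = S_4(3) = 0
t_q=29/4 is in segment 3 (τ=9/4); S_3(τ)=-57369/16672

y_0=3 y_1=-1 y_2=-3 y_3=0 y_4=-5 y_5=0
S(29/4) = -57369/16672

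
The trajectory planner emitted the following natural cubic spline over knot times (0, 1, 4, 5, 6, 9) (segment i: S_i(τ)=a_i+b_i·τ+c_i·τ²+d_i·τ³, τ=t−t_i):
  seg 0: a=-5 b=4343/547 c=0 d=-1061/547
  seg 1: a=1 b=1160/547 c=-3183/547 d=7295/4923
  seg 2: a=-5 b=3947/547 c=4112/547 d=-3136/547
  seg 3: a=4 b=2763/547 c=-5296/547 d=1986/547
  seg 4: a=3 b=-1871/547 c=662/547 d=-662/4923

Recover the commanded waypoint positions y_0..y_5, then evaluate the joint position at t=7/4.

y_0=-5 y_1=1 y_2=-5 y_3=4 y_4=3 y_5=0
S(7/4) = -2015/35008

y_0 = S_0(0) = a_0 = -5
y_1 = S_1(0) = a_1 = 1
y_2 = S_2(0) = a_2 = -5
y_3 = S_3(0) = a_3 = 4
y_4 = S_4(0) = a_4 = 3
y_5 = S_4(3) = 0
t_q=7/4 is in segment 1 (τ=3/4); S_1(τ)=-2015/35008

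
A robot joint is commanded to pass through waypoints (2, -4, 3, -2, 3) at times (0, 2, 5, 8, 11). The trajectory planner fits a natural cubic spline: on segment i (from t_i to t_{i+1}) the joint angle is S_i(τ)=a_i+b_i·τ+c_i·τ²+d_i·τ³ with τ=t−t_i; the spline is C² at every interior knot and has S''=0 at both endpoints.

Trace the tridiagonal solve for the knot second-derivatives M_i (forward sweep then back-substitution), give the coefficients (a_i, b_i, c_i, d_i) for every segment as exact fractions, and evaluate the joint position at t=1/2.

Δ: Δ0=-3, Δ1=7/3, Δ2=-5/3, Δ3=5/3
row 1: diag=10, rhs=32; c'=3/10, d'=16/5
row 2: denom=12−3·3/10=111/10; d'=(-24−3·16/5)/(111/10)=-112/37
row 3: denom=12−3·10/37=414/37; d'=(20−3·-112/37)/(414/37)=538/207
back: M3=538/207
back: M2=-112/37−10/37·538/207=-772/207
back: M1=16/5−3/10·-772/207=298/69
M: M0=0, M1=298/69, M2=-772/207, M3=538/207, M4=0
seg 0: a=2, c=M0/2=0, d=(M1−M0)/(6·2)=149/414, b=Δ0−h0·(2M0+M1)/6=-919/207
seg 1: a=-4, c=M1/2=149/69, d=(M2−M1)/(6·3)=-833/1863, b=Δ1−h1·(2M1+M2)/6=-25/207
seg 2: a=3, c=M2/2=-386/207, d=(M3−M2)/(6·3)=655/1863, b=Δ2−h2·(2M2+M3)/6=158/207
seg 3: a=-2, c=M3/2=269/207, d=(M4−M3)/(6·3)=-269/1863, b=Δ3−h3·(2M3+M4)/6=-193/207
t_q=1/2 → seg 0, τ=1/2; S=2+-919/207·τ+0·τ²+149/414·τ³=-193/1104

  seg 0: a=2 b=-919/207 c=0 d=149/414
  seg 1: a=-4 b=-25/207 c=149/69 d=-833/1863
  seg 2: a=3 b=158/207 c=-386/207 d=655/1863
  seg 3: a=-2 b=-193/207 c=269/207 d=-269/1863
S(1/2) = -193/1104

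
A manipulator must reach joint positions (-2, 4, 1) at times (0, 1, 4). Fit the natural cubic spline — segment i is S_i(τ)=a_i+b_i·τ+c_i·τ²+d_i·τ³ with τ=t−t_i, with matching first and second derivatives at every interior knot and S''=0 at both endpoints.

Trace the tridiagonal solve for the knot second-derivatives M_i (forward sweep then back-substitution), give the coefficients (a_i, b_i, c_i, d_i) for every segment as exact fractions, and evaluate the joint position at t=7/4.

Δ: Δ0=6, Δ1=-1
row 1: diag=8, rhs=-42; c'=3/8, d'=-21/4
back: M1=-21/4
M: M0=0, M1=-21/4, M2=0
seg 0: a=-2, c=M0/2=0, d=(M1−M0)/(6·1)=-7/8, b=Δ0−h0·(2M0+M1)/6=55/8
seg 1: a=4, c=M1/2=-21/8, d=(M2−M1)/(6·3)=7/24, b=Δ1−h1·(2M1+M2)/6=17/4
t_q=7/4 → seg 1, τ=3/4; S=4+17/4·τ+-21/8·τ²+7/24·τ³=2987/512

  seg 0: a=-2 b=55/8 c=0 d=-7/8
  seg 1: a=4 b=17/4 c=-21/8 d=7/24
S(7/4) = 2987/512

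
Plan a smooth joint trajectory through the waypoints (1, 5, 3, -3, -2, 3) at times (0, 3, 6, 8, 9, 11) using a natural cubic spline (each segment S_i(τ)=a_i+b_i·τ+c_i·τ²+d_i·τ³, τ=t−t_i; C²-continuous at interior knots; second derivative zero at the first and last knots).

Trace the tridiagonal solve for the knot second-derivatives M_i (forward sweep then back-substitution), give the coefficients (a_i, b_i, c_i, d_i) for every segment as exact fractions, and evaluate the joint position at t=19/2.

Δ: Δ0=4/3, Δ1=-2/3, Δ2=-3, Δ3=1, Δ4=5/2
row 1: diag=12, rhs=-12; c'=1/4, d'=-1
row 2: denom=10−3·1/4=37/4; d'=(-14−3·-1)/(37/4)=-44/37
row 3: denom=6−2·8/37=206/37; d'=(24−2·-44/37)/(206/37)=488/103
row 4: denom=6−1·37/206=1199/206; d'=(9−1·488/103)/(1199/206)=878/1199
back: M4=878/1199
back: M3=488/103−37/206·878/1199=5523/1199
back: M2=-44/37−8/37·5523/1199=-2620/1199
back: M1=-1−1/4·-2620/1199=-544/1199
M: M0=0, M1=-544/1199, M2=-2620/1199, M3=5523/1199, M4=878/1199, M5=0
seg 0: a=1, c=M0/2=0, d=(M1−M0)/(6·3)=-272/10791, b=Δ0−h0·(2M0+M1)/6=5612/3597
seg 1: a=5, c=M1/2=-272/1199, d=(M2−M1)/(6·3)=-346/3597, b=Δ1−h1·(2M1+M2)/6=3164/3597
seg 2: a=3, c=M2/2=-1310/1199, d=(M3−M2)/(6·2)=8143/14388, b=Δ2−h2·(2M2+M3)/6=-11074/3597
seg 3: a=-3, c=M3/2=5523/2398, d=(M4−M3)/(6·1)=-4645/7194, b=Δ3−h3·(2M3+M4)/6=-215/327
seg 4: a=-2, c=M4/2=439/1199, d=(M5−M4)/(6·2)=-439/7194, b=Δ4−h4·(2M4+M5)/6=14473/7194
t_q=19/2 → seg 4, τ=1/2; S=-2+14473/7194·τ+439/1199·τ²+-439/7194·τ³=-17461/19184

  seg 0: a=1 b=5612/3597 c=0 d=-272/10791
  seg 1: a=5 b=3164/3597 c=-272/1199 d=-346/3597
  seg 2: a=3 b=-11074/3597 c=-1310/1199 d=8143/14388
  seg 3: a=-3 b=-215/327 c=5523/2398 d=-4645/7194
  seg 4: a=-2 b=14473/7194 c=439/1199 d=-439/7194
S(19/2) = -17461/19184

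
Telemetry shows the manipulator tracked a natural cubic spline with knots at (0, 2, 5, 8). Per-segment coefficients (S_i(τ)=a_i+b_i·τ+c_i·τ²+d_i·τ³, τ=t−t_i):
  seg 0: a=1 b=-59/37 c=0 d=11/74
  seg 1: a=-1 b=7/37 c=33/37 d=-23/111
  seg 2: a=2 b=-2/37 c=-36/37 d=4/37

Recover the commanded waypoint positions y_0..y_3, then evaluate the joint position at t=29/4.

y_0=1 y_1=-1 y_2=2 y_3=-4
S(29/4) = -1075/592

y_0 = S_0(0) = a_0 = 1
y_1 = S_1(0) = a_1 = -1
y_2 = S_2(0) = a_2 = 2
y_3 = S_2(3) = -4
t_q=29/4 is in segment 2 (τ=9/4); S_2(τ)=-1075/592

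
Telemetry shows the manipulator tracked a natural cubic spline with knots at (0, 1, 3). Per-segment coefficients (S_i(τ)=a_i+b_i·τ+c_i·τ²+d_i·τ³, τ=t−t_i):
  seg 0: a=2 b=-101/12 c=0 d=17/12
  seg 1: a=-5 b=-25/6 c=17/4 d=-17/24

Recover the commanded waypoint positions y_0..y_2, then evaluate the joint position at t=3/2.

y_0 = S_0(0) = a_0 = 2
y_1 = S_1(0) = a_1 = -5
y_2 = S_1(2) = -2
t_q=3/2 is in segment 1 (τ=1/2); S_1(τ)=-391/64

y_0=2 y_1=-5 y_2=-2
S(3/2) = -391/64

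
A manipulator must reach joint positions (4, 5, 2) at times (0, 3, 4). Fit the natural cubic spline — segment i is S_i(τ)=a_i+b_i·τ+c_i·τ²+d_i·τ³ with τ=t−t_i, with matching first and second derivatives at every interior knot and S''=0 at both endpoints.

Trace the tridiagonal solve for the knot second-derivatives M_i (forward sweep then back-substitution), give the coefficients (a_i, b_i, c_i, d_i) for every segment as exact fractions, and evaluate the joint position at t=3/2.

Δ: Δ0=1/3, Δ1=-3
row 1: diag=8, rhs=-20; c'=1/8, d'=-5/2
back: M1=-5/2
M: M0=0, M1=-5/2, M2=0
seg 0: a=4, c=M0/2=0, d=(M1−M0)/(6·3)=-5/36, b=Δ0−h0·(2M0+M1)/6=19/12
seg 1: a=5, c=M1/2=-5/4, d=(M2−M1)/(6·1)=5/12, b=Δ1−h1·(2M1+M2)/6=-13/6
t_q=3/2 → seg 0, τ=3/2; S=4+19/12·τ+0·τ²+-5/36·τ³=189/32

  seg 0: a=4 b=19/12 c=0 d=-5/36
  seg 1: a=5 b=-13/6 c=-5/4 d=5/12
S(3/2) = 189/32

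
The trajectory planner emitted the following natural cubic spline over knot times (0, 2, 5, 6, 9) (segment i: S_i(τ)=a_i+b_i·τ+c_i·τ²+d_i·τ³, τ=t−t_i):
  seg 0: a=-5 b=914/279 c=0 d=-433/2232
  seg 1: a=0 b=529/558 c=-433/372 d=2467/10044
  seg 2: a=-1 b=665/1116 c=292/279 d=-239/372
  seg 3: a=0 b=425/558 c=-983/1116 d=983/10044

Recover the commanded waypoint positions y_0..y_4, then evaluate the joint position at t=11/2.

y_0 = S_0(0) = a_0 = -5
y_1 = S_1(0) = a_1 = 0
y_2 = S_2(0) = a_2 = -1
y_3 = S_3(0) = a_3 = 0
y_4 = S_3(3) = -3
t_q=11/2 is in segment 2 (τ=1/2); S_2(τ)=-4649/8928

y_0=-5 y_1=0 y_2=-1 y_3=0 y_4=-3
S(11/2) = -4649/8928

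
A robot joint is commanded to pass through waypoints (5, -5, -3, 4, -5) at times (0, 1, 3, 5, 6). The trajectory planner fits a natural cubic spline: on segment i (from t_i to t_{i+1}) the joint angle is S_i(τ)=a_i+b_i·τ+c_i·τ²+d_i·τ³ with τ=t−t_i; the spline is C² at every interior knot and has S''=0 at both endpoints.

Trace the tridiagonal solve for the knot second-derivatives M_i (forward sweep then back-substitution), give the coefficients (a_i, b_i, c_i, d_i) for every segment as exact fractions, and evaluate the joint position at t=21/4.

Δ: Δ0=-10, Δ1=1, Δ2=7/2, Δ3=-9
row 1: diag=6, rhs=66; c'=1/3, d'=11
row 2: denom=8−2·1/3=22/3; d'=(15−2·11)/(22/3)=-21/22
row 3: denom=6−2·3/11=60/11; d'=(-75−2·-21/22)/(60/11)=-67/5
back: M3=-67/5
back: M2=-21/22−3/11·-67/5=27/10
back: M1=11−1/3·27/10=101/10
M: M0=0, M1=101/10, M2=27/10, M3=-67/5, M4=0
seg 0: a=5, c=M0/2=0, d=(M1−M0)/(6·1)=101/60, b=Δ0−h0·(2M0+M1)/6=-701/60
seg 1: a=-5, c=M1/2=101/20, d=(M2−M1)/(6·2)=-37/60, b=Δ1−h1·(2M1+M2)/6=-199/30
seg 2: a=-3, c=M2/2=27/20, d=(M3−M2)/(6·2)=-161/120, b=Δ2−h2·(2M2+M3)/6=37/6
seg 3: a=4, c=M3/2=-67/10, d=(M4−M3)/(6·1)=67/30, b=Δ3−h3·(2M3+M4)/6=-68/15
t_q=21/4 → seg 3, τ=1/4; S=4+-68/15·τ+-67/10·τ²+67/30·τ³=1589/640

  seg 0: a=5 b=-701/60 c=0 d=101/60
  seg 1: a=-5 b=-199/30 c=101/20 d=-37/60
  seg 2: a=-3 b=37/6 c=27/20 d=-161/120
  seg 3: a=4 b=-68/15 c=-67/10 d=67/30
S(21/4) = 1589/640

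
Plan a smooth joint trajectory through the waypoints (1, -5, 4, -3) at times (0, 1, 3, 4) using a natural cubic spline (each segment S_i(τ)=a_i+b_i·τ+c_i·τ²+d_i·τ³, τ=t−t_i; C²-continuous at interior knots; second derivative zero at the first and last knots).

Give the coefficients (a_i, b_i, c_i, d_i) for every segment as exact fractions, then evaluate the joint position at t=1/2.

  seg 0: a=1 b=-139/16 c=0 d=43/16
  seg 1: a=-5 b=-5/8 c=129/16 d=-11/4
  seg 2: a=4 b=-11/8 c=-135/16 d=45/16
S(1/2) = -385/128

Δ: Δ0=-6, Δ1=9/2, Δ2=-7
row 1: diag=6, rhs=63; c'=1/3, d'=21/2
row 2: denom=6−2·1/3=16/3; d'=(-69−2·21/2)/(16/3)=-135/8
back: M2=-135/8
back: M1=21/2−1/3·-135/8=129/8
M: M0=0, M1=129/8, M2=-135/8, M3=0
seg 0: a=1, c=M0/2=0, d=(M1−M0)/(6·1)=43/16, b=Δ0−h0·(2M0+M1)/6=-139/16
seg 1: a=-5, c=M1/2=129/16, d=(M2−M1)/(6·2)=-11/4, b=Δ1−h1·(2M1+M2)/6=-5/8
seg 2: a=4, c=M2/2=-135/16, d=(M3−M2)/(6·1)=45/16, b=Δ2−h2·(2M2+M3)/6=-11/8
t_q=1/2 → seg 0, τ=1/2; S=1+-139/16·τ+0·τ²+43/16·τ³=-385/128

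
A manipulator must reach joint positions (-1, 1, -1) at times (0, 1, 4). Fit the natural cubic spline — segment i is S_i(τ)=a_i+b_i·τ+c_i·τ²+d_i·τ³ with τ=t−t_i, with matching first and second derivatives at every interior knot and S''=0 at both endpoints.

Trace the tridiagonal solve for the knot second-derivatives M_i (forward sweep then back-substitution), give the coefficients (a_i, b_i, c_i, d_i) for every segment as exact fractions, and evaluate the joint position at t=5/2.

Δ: Δ0=2, Δ1=-2/3
row 1: diag=8, rhs=-16; c'=3/8, d'=-2
back: M1=-2
M: M0=0, M1=-2, M2=0
seg 0: a=-1, c=M0/2=0, d=(M1−M0)/(6·1)=-1/3, b=Δ0−h0·(2M0+M1)/6=7/3
seg 1: a=1, c=M1/2=-1, d=(M2−M1)/(6·3)=1/9, b=Δ1−h1·(2M1+M2)/6=4/3
t_q=5/2 → seg 1, τ=3/2; S=1+4/3·τ+-1·τ²+1/9·τ³=9/8

  seg 0: a=-1 b=7/3 c=0 d=-1/3
  seg 1: a=1 b=4/3 c=-1 d=1/9
S(5/2) = 9/8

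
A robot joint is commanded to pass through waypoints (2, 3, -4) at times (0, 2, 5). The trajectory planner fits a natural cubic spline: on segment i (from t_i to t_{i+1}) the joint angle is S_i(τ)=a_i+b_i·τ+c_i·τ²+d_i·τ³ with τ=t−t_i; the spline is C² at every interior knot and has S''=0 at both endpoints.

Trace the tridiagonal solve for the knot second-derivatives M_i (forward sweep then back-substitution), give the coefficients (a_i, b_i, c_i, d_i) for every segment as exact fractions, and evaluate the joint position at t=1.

  seg 0: a=2 b=16/15 c=0 d=-17/120
  seg 1: a=3 b=-19/30 c=-17/20 d=17/180
S(1) = 117/40

Δ: Δ0=1/2, Δ1=-7/3
row 1: diag=10, rhs=-17; c'=3/10, d'=-17/10
back: M1=-17/10
M: M0=0, M1=-17/10, M2=0
seg 0: a=2, c=M0/2=0, d=(M1−M0)/(6·2)=-17/120, b=Δ0−h0·(2M0+M1)/6=16/15
seg 1: a=3, c=M1/2=-17/20, d=(M2−M1)/(6·3)=17/180, b=Δ1−h1·(2M1+M2)/6=-19/30
t_q=1 → seg 0, τ=1; S=2+16/15·τ+0·τ²+-17/120·τ³=117/40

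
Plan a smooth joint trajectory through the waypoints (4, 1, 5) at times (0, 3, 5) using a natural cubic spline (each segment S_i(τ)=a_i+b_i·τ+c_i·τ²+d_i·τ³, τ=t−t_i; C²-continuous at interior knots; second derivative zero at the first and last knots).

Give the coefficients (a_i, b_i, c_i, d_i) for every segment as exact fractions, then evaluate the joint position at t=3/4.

Δ: Δ0=-1, Δ1=2
row 1: diag=10, rhs=18; c'=1/5, d'=9/5
back: M1=9/5
M: M0=0, M1=9/5, M2=0
seg 0: a=4, c=M0/2=0, d=(M1−M0)/(6·3)=1/10, b=Δ0−h0·(2M0+M1)/6=-19/10
seg 1: a=1, c=M1/2=9/10, d=(M2−M1)/(6·2)=-3/20, b=Δ1−h1·(2M1+M2)/6=4/5
t_q=3/4 → seg 0, τ=3/4; S=4+-19/10·τ+0·τ²+1/10·τ³=335/128

  seg 0: a=4 b=-19/10 c=0 d=1/10
  seg 1: a=1 b=4/5 c=9/10 d=-3/20
S(3/4) = 335/128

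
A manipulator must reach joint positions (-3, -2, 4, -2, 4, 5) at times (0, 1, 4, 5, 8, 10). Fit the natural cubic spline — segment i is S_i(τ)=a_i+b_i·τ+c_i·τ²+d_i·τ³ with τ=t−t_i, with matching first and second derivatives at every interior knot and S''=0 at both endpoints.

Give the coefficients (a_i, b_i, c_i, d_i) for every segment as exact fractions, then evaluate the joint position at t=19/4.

  seg 0: a=-3 b=291/850 c=0 d=559/850
  seg 1: a=-2 b=984/425 c=1677/850 d=-5299/7650
  seg 2: a=4 b=-3867/850 c=-1811/425 d=2389/850
  seg 3: a=-2 b=-116/25 c=709/170 d=-4991/7650
  seg 4: a=4 b=2353/850 c=-723/425 d=241/850
S(19/4) = -6781/10880

Δ: Δ0=1, Δ1=2, Δ2=-6, Δ3=2, Δ4=1/2
row 1: diag=8, rhs=6; c'=3/8, d'=3/4
row 2: denom=8−3·3/8=55/8; d'=(-48−3·3/4)/(55/8)=-402/55
row 3: denom=8−1·8/55=432/55; d'=(48−1·-402/55)/(432/55)=169/24
row 4: denom=10−3·55/144=425/48; d'=(-9−3·169/24)/(425/48)=-1446/425
back: M4=-1446/425
back: M3=169/24−55/144·-1446/425=709/85
back: M2=-402/55−8/55·709/85=-3622/425
back: M1=3/4−3/8·-3622/425=1677/425
M: M0=0, M1=1677/425, M2=-3622/425, M3=709/85, M4=-1446/425, M5=0
seg 0: a=-3, c=M0/2=0, d=(M1−M0)/(6·1)=559/850, b=Δ0−h0·(2M0+M1)/6=291/850
seg 1: a=-2, c=M1/2=1677/850, d=(M2−M1)/(6·3)=-5299/7650, b=Δ1−h1·(2M1+M2)/6=984/425
seg 2: a=4, c=M2/2=-1811/425, d=(M3−M2)/(6·1)=2389/850, b=Δ2−h2·(2M2+M3)/6=-3867/850
seg 3: a=-2, c=M3/2=709/170, d=(M4−M3)/(6·3)=-4991/7650, b=Δ3−h3·(2M3+M4)/6=-116/25
seg 4: a=4, c=M4/2=-723/425, d=(M5−M4)/(6·2)=241/850, b=Δ4−h4·(2M4+M5)/6=2353/850
t_q=19/4 → seg 2, τ=3/4; S=4+-3867/850·τ+-1811/425·τ²+2389/850·τ³=-6781/10880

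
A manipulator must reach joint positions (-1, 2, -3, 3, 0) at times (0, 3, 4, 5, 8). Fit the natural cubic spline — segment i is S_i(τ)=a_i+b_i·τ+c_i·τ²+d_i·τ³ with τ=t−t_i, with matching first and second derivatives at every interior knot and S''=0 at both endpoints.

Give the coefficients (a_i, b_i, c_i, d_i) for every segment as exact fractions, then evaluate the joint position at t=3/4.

  seg 0: a=-1 b=361/80 c=0 d=-281/720
  seg 1: a=2 b=-241/40 c=-281/80 d=363/80
  seg 2: a=-3 b=9/16 c=101/10 d=-373/80
  seg 3: a=3 b=271/40 c=-311/80 d=311/720
S(3/4) = 2273/1024

Δ: Δ0=1, Δ1=-5, Δ2=6, Δ3=-1
row 1: diag=8, rhs=-36; c'=1/8, d'=-9/2
row 2: denom=4−1·1/8=31/8; d'=(66−1·-9/2)/(31/8)=564/31
row 3: denom=8−1·8/31=240/31; d'=(-42−1·564/31)/(240/31)=-311/40
back: M3=-311/40
back: M2=564/31−8/31·-311/40=101/5
back: M1=-9/2−1/8·101/5=-281/40
M: M0=0, M1=-281/40, M2=101/5, M3=-311/40, M4=0
seg 0: a=-1, c=M0/2=0, d=(M1−M0)/(6·3)=-281/720, b=Δ0−h0·(2M0+M1)/6=361/80
seg 1: a=2, c=M1/2=-281/80, d=(M2−M1)/(6·1)=363/80, b=Δ1−h1·(2M1+M2)/6=-241/40
seg 2: a=-3, c=M2/2=101/10, d=(M3−M2)/(6·1)=-373/80, b=Δ2−h2·(2M2+M3)/6=9/16
seg 3: a=3, c=M3/2=-311/80, d=(M4−M3)/(6·3)=311/720, b=Δ3−h3·(2M3+M4)/6=271/40
t_q=3/4 → seg 0, τ=3/4; S=-1+361/80·τ+0·τ²+-281/720·τ³=2273/1024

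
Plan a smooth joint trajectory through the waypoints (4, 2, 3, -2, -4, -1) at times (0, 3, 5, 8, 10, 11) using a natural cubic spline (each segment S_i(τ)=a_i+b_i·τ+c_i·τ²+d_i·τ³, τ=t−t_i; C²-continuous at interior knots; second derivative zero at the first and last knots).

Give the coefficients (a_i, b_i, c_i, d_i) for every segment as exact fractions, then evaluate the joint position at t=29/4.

Δ: Δ0=-2/3, Δ1=1/2, Δ2=-5/3, Δ3=-1, Δ4=3
row 1: diag=10, rhs=7; c'=1/5, d'=7/10
row 2: denom=10−2·1/5=48/5; d'=(-13−2·7/10)/(48/5)=-3/2
row 3: denom=10−3·5/16=145/16; d'=(4−3·-3/2)/(145/16)=136/145
row 4: denom=6−2·32/145=806/145; d'=(24−2·136/145)/(806/145)=1604/403
back: M4=1604/403
back: M3=136/145−32/145·1604/403=24/403
back: M2=-3/2−5/16·24/403=-612/403
back: M1=7/10−1/5·-612/403=809/806
M: M0=0, M1=809/806, M2=-612/403, M3=24/403, M4=1604/403, M5=0
seg 0: a=4, c=M0/2=0, d=(M1−M0)/(6·3)=809/14508, b=Δ0−h0·(2M0+M1)/6=-5651/4836
seg 1: a=2, c=M1/2=809/1612, d=(M2−M1)/(6·2)=-2033/9672, b=Δ1−h1·(2M1+M2)/6=815/2418
seg 2: a=3, c=M2/2=-306/403, d=(M3−M2)/(6·3)=106/1209, b=Δ2−h2·(2M2+M3)/6=-215/1209
seg 3: a=-2, c=M3/2=12/403, d=(M4−M3)/(6·2)=395/1209, b=Δ3−h3·(2M3+M4)/6=-2861/1209
seg 4: a=-4, c=M4/2=802/403, d=(M5−M4)/(6·1)=-802/1209, b=Δ4−h4·(2M4+M5)/6=2023/1209
t_q=29/4 → seg 2, τ=9/4; S=3+-215/1209·τ+-306/403·τ²+106/1209·τ³=-3165/12896

  seg 0: a=4 b=-5651/4836 c=0 d=809/14508
  seg 1: a=2 b=815/2418 c=809/1612 d=-2033/9672
  seg 2: a=3 b=-215/1209 c=-306/403 d=106/1209
  seg 3: a=-2 b=-2861/1209 c=12/403 d=395/1209
  seg 4: a=-4 b=2023/1209 c=802/403 d=-802/1209
S(29/4) = -3165/12896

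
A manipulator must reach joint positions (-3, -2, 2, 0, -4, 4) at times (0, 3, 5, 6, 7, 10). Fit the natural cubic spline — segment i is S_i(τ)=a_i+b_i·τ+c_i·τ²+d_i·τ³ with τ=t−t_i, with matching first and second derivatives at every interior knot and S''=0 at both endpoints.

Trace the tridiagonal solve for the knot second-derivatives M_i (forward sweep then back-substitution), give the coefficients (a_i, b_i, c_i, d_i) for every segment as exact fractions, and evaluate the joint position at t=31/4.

Δ: Δ0=1/3, Δ1=2, Δ2=-2, Δ3=-4, Δ4=8/3
row 1: diag=10, rhs=10; c'=1/5, d'=1
row 2: denom=6−2·1/5=28/5; d'=(-24−2·1)/(28/5)=-65/14
row 3: denom=4−1·5/28=107/28; d'=(-12−1·-65/14)/(107/28)=-206/107
row 4: denom=8−1·28/107=828/107; d'=(40−1·-206/107)/(828/107)=2243/414
back: M4=2243/414
back: M3=-206/107−28/107·2243/414=-692/207
back: M2=-65/14−5/28·-692/207=-1675/414
back: M1=1−1/5·-1675/414=749/414
M: M0=0, M1=749/414, M2=-1675/414, M3=-692/207, M4=2243/414, M5=0
seg 0: a=-3, c=M0/2=0, d=(M1−M0)/(6·3)=749/7452, b=Δ0−h0·(2M0+M1)/6=-473/828
seg 1: a=-2, c=M1/2=749/828, d=(M2−M1)/(6·2)=-101/207, b=Δ1−h1·(2M1+M2)/6=887/414
seg 2: a=2, c=M2/2=-1675/828, d=(M3−M2)/(6·1)=97/828, b=Δ2−h2·(2M2+M3)/6=-13/138
seg 3: a=0, c=M3/2=-346/207, d=(M4−M3)/(6·1)=403/276, b=Δ3−h3·(2M3+M4)/6=-3137/828
seg 4: a=-4, c=M4/2=2243/828, d=(M5−M4)/(6·3)=-2243/7452, b=Δ4−h4·(2M4+M5)/6=-1139/414
t_q=31/4 → seg 4, τ=3/4; S=-4+-1139/414·τ+2243/828·τ²+-2243/7452·τ³=-27477/5888

  seg 0: a=-3 b=-473/828 c=0 d=749/7452
  seg 1: a=-2 b=887/414 c=749/828 d=-101/207
  seg 2: a=2 b=-13/138 c=-1675/828 d=97/828
  seg 3: a=0 b=-3137/828 c=-346/207 d=403/276
  seg 4: a=-4 b=-1139/414 c=2243/828 d=-2243/7452
S(31/4) = -27477/5888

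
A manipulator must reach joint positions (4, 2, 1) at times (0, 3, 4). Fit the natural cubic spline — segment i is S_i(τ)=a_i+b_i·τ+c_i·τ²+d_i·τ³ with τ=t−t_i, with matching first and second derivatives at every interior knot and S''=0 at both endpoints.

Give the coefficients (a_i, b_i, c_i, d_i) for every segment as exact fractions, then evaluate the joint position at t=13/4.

  seg 0: a=4 b=-13/24 c=0 d=-1/72
  seg 1: a=2 b=-11/12 c=-1/8 d=1/24
S(13/4) = 903/512

Δ: Δ0=-2/3, Δ1=-1
row 1: diag=8, rhs=-2; c'=1/8, d'=-1/4
back: M1=-1/4
M: M0=0, M1=-1/4, M2=0
seg 0: a=4, c=M0/2=0, d=(M1−M0)/(6·3)=-1/72, b=Δ0−h0·(2M0+M1)/6=-13/24
seg 1: a=2, c=M1/2=-1/8, d=(M2−M1)/(6·1)=1/24, b=Δ1−h1·(2M1+M2)/6=-11/12
t_q=13/4 → seg 1, τ=1/4; S=2+-11/12·τ+-1/8·τ²+1/24·τ³=903/512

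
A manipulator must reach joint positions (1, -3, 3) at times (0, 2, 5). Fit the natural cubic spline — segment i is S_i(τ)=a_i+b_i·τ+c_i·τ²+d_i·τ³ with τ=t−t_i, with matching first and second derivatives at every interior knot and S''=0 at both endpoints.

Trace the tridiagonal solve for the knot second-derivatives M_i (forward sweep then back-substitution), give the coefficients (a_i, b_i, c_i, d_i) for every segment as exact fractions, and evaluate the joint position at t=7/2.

  seg 0: a=1 b=-14/5 c=0 d=1/5
  seg 1: a=-3 b=-2/5 c=6/5 d=-2/15
S(7/2) = -27/20

Δ: Δ0=-2, Δ1=2
row 1: diag=10, rhs=24; c'=3/10, d'=12/5
back: M1=12/5
M: M0=0, M1=12/5, M2=0
seg 0: a=1, c=M0/2=0, d=(M1−M0)/(6·2)=1/5, b=Δ0−h0·(2M0+M1)/6=-14/5
seg 1: a=-3, c=M1/2=6/5, d=(M2−M1)/(6·3)=-2/15, b=Δ1−h1·(2M1+M2)/6=-2/5
t_q=7/2 → seg 1, τ=3/2; S=-3+-2/5·τ+6/5·τ²+-2/15·τ³=-27/20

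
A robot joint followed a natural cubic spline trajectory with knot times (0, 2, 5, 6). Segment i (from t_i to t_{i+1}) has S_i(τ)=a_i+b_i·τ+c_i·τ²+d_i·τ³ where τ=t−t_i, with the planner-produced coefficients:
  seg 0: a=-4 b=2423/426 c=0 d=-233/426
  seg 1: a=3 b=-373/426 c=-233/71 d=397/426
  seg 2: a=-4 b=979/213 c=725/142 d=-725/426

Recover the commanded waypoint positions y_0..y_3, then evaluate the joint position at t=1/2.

y_0=-4 y_1=3 y_2=-4 y_3=4
S(1/2) = -1391/1136

y_0 = S_0(0) = a_0 = -4
y_1 = S_1(0) = a_1 = 3
y_2 = S_2(0) = a_2 = -4
y_3 = S_2(1) = 4
t_q=1/2 is in segment 0 (τ=1/2); S_0(τ)=-1391/1136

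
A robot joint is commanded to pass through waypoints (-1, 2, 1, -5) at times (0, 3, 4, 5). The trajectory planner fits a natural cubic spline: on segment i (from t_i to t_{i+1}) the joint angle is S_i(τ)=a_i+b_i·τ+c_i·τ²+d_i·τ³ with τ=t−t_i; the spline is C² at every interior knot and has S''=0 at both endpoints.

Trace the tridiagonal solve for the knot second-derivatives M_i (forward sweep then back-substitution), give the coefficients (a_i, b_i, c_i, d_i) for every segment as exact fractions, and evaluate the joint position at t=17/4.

Δ: Δ0=1, Δ1=-1, Δ2=-6
row 1: diag=8, rhs=-12; c'=1/8, d'=-3/2
row 2: denom=4−1·1/8=31/8; d'=(-30−1·-3/2)/(31/8)=-228/31
back: M2=-228/31
back: M1=-3/2−1/8·-228/31=-18/31
M: M0=0, M1=-18/31, M2=-228/31, M3=0
seg 0: a=-1, c=M0/2=0, d=(M1−M0)/(6·3)=-1/31, b=Δ0−h0·(2M0+M1)/6=40/31
seg 1: a=2, c=M1/2=-9/31, d=(M2−M1)/(6·1)=-35/31, b=Δ1−h1·(2M1+M2)/6=13/31
seg 2: a=1, c=M2/2=-114/31, d=(M3−M2)/(6·1)=38/31, b=Δ2−h2·(2M2+M3)/6=-110/31
t_q=17/4 → seg 2, τ=1/4; S=1+-110/31·τ+-114/31·τ²+38/31·τ³=-97/992

  seg 0: a=-1 b=40/31 c=0 d=-1/31
  seg 1: a=2 b=13/31 c=-9/31 d=-35/31
  seg 2: a=1 b=-110/31 c=-114/31 d=38/31
S(17/4) = -97/992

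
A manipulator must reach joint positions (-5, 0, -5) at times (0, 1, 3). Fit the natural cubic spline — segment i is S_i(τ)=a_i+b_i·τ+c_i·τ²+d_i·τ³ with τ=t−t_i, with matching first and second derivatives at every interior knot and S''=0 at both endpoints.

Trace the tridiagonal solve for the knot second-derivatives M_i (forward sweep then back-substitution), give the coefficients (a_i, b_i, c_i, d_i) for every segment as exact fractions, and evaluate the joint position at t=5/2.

  seg 0: a=-5 b=25/4 c=0 d=-5/4
  seg 1: a=0 b=5/2 c=-15/4 d=5/8
S(5/2) = -165/64

Δ: Δ0=5, Δ1=-5/2
row 1: diag=6, rhs=-45; c'=1/3, d'=-15/2
back: M1=-15/2
M: M0=0, M1=-15/2, M2=0
seg 0: a=-5, c=M0/2=0, d=(M1−M0)/(6·1)=-5/4, b=Δ0−h0·(2M0+M1)/6=25/4
seg 1: a=0, c=M1/2=-15/4, d=(M2−M1)/(6·2)=5/8, b=Δ1−h1·(2M1+M2)/6=5/2
t_q=5/2 → seg 1, τ=3/2; S=0+5/2·τ+-15/4·τ²+5/8·τ³=-165/64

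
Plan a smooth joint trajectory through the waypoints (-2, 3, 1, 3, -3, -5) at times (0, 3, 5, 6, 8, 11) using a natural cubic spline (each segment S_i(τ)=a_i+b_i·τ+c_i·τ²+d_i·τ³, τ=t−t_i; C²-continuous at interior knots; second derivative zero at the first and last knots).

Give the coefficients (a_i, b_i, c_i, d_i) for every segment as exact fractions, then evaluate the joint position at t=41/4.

  seg 0: a=-2 b=2251/759 c=0 d=-986/6831
  seg 1: a=3 b=-707/759 c=-986/759 d=160/253
  seg 2: a=1 b=1109/759 c=1894/759 d=-45/23
  seg 3: a=3 b=442/759 c=-2561/759 d=801/1012
  seg 4: a=-3 b=-2593/759 c=2087/1518 d=-2087/13662
S(41/4) = -177033/32384

Δ: Δ0=5/3, Δ1=-1, Δ2=2, Δ3=-3, Δ4=-2/3
row 1: diag=10, rhs=-16; c'=1/5, d'=-8/5
row 2: denom=6−2·1/5=28/5; d'=(18−2·-8/5)/(28/5)=53/14
row 3: denom=6−1·5/28=163/28; d'=(-30−1·53/14)/(163/28)=-946/163
row 4: denom=10−2·56/163=1518/163; d'=(14−2·-946/163)/(1518/163)=2087/759
back: M4=2087/759
back: M3=-946/163−56/163·2087/759=-5122/759
back: M2=53/14−5/28·-5122/759=3788/759
back: M1=-8/5−1/5·3788/759=-1972/759
M: M0=0, M1=-1972/759, M2=3788/759, M3=-5122/759, M4=2087/759, M5=0
seg 0: a=-2, c=M0/2=0, d=(M1−M0)/(6·3)=-986/6831, b=Δ0−h0·(2M0+M1)/6=2251/759
seg 1: a=3, c=M1/2=-986/759, d=(M2−M1)/(6·2)=160/253, b=Δ1−h1·(2M1+M2)/6=-707/759
seg 2: a=1, c=M2/2=1894/759, d=(M3−M2)/(6·1)=-45/23, b=Δ2−h2·(2M2+M3)/6=1109/759
seg 3: a=3, c=M3/2=-2561/759, d=(M4−M3)/(6·2)=801/1012, b=Δ3−h3·(2M3+M4)/6=442/759
seg 4: a=-3, c=M4/2=2087/1518, d=(M5−M4)/(6·3)=-2087/13662, b=Δ4−h4·(2M4+M5)/6=-2593/759
t_q=41/4 → seg 4, τ=9/4; S=-3+-2593/759·τ+2087/1518·τ²+-2087/13662·τ³=-177033/32384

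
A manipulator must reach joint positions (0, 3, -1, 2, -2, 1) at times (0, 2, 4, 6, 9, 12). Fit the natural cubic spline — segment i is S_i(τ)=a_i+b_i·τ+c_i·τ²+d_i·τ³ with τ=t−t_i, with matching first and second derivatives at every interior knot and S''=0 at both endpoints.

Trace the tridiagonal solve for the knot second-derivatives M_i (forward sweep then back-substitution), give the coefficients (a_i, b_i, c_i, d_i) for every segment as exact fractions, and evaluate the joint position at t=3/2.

  seg 0: a=0 b=4294/1569 c=0 d=-3881/12552
  seg 1: a=3 b=-3055/3138 c=-3881/2092 d=4211/6276
  seg 2: a=-1 b=-1075/3138 c=4541/2092 d=-7841/12552
  seg 3: a=2 b=1324/1569 c=-825/523 d=4009/14121
  seg 4: a=-2 b=-1499/1569 c=1534/1569 d=-1534/14121
S(3/2) = 102479/33472

Δ: Δ0=3/2, Δ1=-2, Δ2=3/2, Δ3=-4/3, Δ4=1
row 1: diag=8, rhs=-21; c'=1/4, d'=-21/8
row 2: denom=8−2·1/4=15/2; d'=(21−2·-21/8)/(15/2)=7/2
row 3: denom=10−2·4/15=142/15; d'=(-17−2·7/2)/(142/15)=-180/71
row 4: denom=12−3·45/142=1569/142; d'=(14−3·-180/71)/(1569/142)=3068/1569
back: M4=3068/1569
back: M3=-180/71−45/142·3068/1569=-1650/523
back: M2=7/2−4/15·-1650/523=4541/1046
back: M1=-21/8−1/4·4541/1046=-3881/1046
M: M0=0, M1=-3881/1046, M2=4541/1046, M3=-1650/523, M4=3068/1569, M5=0
seg 0: a=0, c=M0/2=0, d=(M1−M0)/(6·2)=-3881/12552, b=Δ0−h0·(2M0+M1)/6=4294/1569
seg 1: a=3, c=M1/2=-3881/2092, d=(M2−M1)/(6·2)=4211/6276, b=Δ1−h1·(2M1+M2)/6=-3055/3138
seg 2: a=-1, c=M2/2=4541/2092, d=(M3−M2)/(6·2)=-7841/12552, b=Δ2−h2·(2M2+M3)/6=-1075/3138
seg 3: a=2, c=M3/2=-825/523, d=(M4−M3)/(6·3)=4009/14121, b=Δ3−h3·(2M3+M4)/6=1324/1569
seg 4: a=-2, c=M4/2=1534/1569, d=(M5−M4)/(6·3)=-1534/14121, b=Δ4−h4·(2M4+M5)/6=-1499/1569
t_q=3/2 → seg 0, τ=3/2; S=0+4294/1569·τ+0·τ²+-3881/12552·τ³=102479/33472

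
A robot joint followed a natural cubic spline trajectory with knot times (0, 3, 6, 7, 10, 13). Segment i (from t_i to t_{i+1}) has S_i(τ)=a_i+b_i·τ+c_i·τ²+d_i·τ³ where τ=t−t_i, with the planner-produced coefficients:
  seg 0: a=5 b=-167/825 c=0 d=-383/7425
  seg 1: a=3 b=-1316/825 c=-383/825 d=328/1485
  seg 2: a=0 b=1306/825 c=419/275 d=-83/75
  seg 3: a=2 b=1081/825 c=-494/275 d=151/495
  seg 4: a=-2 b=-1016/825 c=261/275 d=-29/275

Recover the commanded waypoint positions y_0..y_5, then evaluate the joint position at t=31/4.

y_0=5 y_1=3 y_2=0 y_3=2 y_4=-2 y_5=0
S(31/4) = 36977/17600

y_0 = S_0(0) = a_0 = 5
y_1 = S_1(0) = a_1 = 3
y_2 = S_2(0) = a_2 = 0
y_3 = S_3(0) = a_3 = 2
y_4 = S_4(0) = a_4 = -2
y_5 = S_4(3) = 0
t_q=31/4 is in segment 3 (τ=3/4); S_3(τ)=36977/17600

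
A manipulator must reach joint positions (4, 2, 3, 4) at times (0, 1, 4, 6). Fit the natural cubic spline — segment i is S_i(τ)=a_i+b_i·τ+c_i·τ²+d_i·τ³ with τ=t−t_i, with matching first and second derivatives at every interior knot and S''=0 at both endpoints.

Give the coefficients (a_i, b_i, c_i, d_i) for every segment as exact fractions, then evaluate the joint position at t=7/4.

  seg 0: a=4 b=-989/426 c=0 d=137/426
  seg 1: a=2 b=-289/213 c=137/142 d=-19/142
  seg 2: a=3 b=349/426 c=-17/71 d=17/426
S(7/4) = 13347/9088

Δ: Δ0=-2, Δ1=1/3, Δ2=1/2
row 1: diag=8, rhs=14; c'=3/8, d'=7/4
row 2: denom=10−3·3/8=71/8; d'=(1−3·7/4)/(71/8)=-34/71
back: M2=-34/71
back: M1=7/4−3/8·-34/71=137/71
M: M0=0, M1=137/71, M2=-34/71, M3=0
seg 0: a=4, c=M0/2=0, d=(M1−M0)/(6·1)=137/426, b=Δ0−h0·(2M0+M1)/6=-989/426
seg 1: a=2, c=M1/2=137/142, d=(M2−M1)/(6·3)=-19/142, b=Δ1−h1·(2M1+M2)/6=-289/213
seg 2: a=3, c=M2/2=-17/71, d=(M3−M2)/(6·2)=17/426, b=Δ2−h2·(2M2+M3)/6=349/426
t_q=7/4 → seg 1, τ=3/4; S=2+-289/213·τ+137/142·τ²+-19/142·τ³=13347/9088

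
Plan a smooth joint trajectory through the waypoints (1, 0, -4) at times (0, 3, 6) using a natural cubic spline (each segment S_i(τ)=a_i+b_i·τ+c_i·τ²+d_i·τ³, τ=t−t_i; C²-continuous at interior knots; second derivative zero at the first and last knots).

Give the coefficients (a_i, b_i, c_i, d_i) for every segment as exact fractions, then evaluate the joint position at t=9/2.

Δ: Δ0=-1/3, Δ1=-4/3
row 1: diag=12, rhs=-6; c'=1/4, d'=-1/2
back: M1=-1/2
M: M0=0, M1=-1/2, M2=0
seg 0: a=1, c=M0/2=0, d=(M1−M0)/(6·3)=-1/36, b=Δ0−h0·(2M0+M1)/6=-1/12
seg 1: a=0, c=M1/2=-1/4, d=(M2−M1)/(6·3)=1/36, b=Δ1−h1·(2M1+M2)/6=-5/6
t_q=9/2 → seg 1, τ=3/2; S=0+-5/6·τ+-1/4·τ²+1/36·τ³=-55/32

  seg 0: a=1 b=-1/12 c=0 d=-1/36
  seg 1: a=0 b=-5/6 c=-1/4 d=1/36
S(9/2) = -55/32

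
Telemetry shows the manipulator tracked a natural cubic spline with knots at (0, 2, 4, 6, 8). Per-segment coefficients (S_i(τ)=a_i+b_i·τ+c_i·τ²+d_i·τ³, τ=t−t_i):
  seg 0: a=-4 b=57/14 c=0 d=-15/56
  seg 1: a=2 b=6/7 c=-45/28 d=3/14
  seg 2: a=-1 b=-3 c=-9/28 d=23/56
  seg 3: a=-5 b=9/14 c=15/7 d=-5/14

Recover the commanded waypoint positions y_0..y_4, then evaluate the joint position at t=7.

y_0=-4 y_1=2 y_2=-1 y_3=-5 y_4=2
S(7) = -18/7

y_0 = S_0(0) = a_0 = -4
y_1 = S_1(0) = a_1 = 2
y_2 = S_2(0) = a_2 = -1
y_3 = S_3(0) = a_3 = -5
y_4 = S_3(2) = 2
t_q=7 is in segment 3 (τ=1); S_3(τ)=-18/7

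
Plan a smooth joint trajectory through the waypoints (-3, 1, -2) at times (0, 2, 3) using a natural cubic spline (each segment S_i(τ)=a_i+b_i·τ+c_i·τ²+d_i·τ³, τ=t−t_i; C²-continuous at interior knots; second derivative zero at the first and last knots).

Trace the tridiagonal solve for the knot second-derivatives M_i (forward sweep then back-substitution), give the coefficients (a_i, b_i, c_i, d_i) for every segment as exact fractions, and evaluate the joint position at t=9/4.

Δ: Δ0=2, Δ1=-3
row 1: diag=6, rhs=-30; c'=1/6, d'=-5
back: M1=-5
M: M0=0, M1=-5, M2=0
seg 0: a=-3, c=M0/2=0, d=(M1−M0)/(6·2)=-5/12, b=Δ0−h0·(2M0+M1)/6=11/3
seg 1: a=1, c=M1/2=-5/2, d=(M2−M1)/(6·1)=5/6, b=Δ1−h1·(2M1+M2)/6=-4/3
t_q=9/4 → seg 1, τ=1/4; S=1+-4/3·τ+-5/2·τ²+5/6·τ³=67/128

  seg 0: a=-3 b=11/3 c=0 d=-5/12
  seg 1: a=1 b=-4/3 c=-5/2 d=5/6
S(9/4) = 67/128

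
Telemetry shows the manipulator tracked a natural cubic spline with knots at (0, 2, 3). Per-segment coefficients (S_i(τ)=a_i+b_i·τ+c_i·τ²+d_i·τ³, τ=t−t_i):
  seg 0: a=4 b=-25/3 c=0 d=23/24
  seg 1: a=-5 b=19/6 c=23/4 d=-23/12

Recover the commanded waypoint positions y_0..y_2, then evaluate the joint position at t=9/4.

y_0 = S_0(0) = a_0 = 4
y_1 = S_1(0) = a_1 = -5
y_2 = S_1(1) = 2
t_q=9/4 is in segment 1 (τ=1/4); S_1(τ)=-993/256

y_0=4 y_1=-5 y_2=2
S(9/4) = -993/256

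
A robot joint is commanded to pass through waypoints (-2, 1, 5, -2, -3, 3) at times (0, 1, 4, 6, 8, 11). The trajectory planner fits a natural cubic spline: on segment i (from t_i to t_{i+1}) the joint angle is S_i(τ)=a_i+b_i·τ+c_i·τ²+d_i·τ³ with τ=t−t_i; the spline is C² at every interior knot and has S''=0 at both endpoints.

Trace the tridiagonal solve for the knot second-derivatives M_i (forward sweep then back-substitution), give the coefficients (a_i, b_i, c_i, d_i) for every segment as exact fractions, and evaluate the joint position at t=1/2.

  seg 0: a=-2 b=3794/1269 c=0 d=13/1269
  seg 1: a=1 b=3833/1269 c=13/423 d=-2258/11421
  seg 2: a=5 b=-2707/1269 c=-2219/1269 d=5407/10152
  seg 3: a=-2 b=-2315/846 c=7345/5076 d=-1669/10152
  seg 4: a=-3 b=1369/1269 c=1169/2538 d=-1169/22842
S(1/2) = -1705/3384

Δ: Δ0=3, Δ1=4/3, Δ2=-7/2, Δ3=-1/2, Δ4=2
row 1: diag=8, rhs=-10; c'=3/8, d'=-5/4
row 2: denom=10−3·3/8=71/8; d'=(-29−3·-5/4)/(71/8)=-202/71
row 3: denom=8−2·16/71=536/71; d'=(18−2·-202/71)/(536/71)=841/268
row 4: denom=10−2·71/268=1269/134; d'=(15−2·841/268)/(1269/134)=1169/1269
back: M4=1169/1269
back: M3=841/268−71/268·1169/1269=7345/2538
back: M2=-202/71−16/71·7345/2538=-4438/1269
back: M1=-5/4−3/8·-4438/1269=26/423
M: M0=0, M1=26/423, M2=-4438/1269, M3=7345/2538, M4=1169/1269, M5=0
seg 0: a=-2, c=M0/2=0, d=(M1−M0)/(6·1)=13/1269, b=Δ0−h0·(2M0+M1)/6=3794/1269
seg 1: a=1, c=M1/2=13/423, d=(M2−M1)/(6·3)=-2258/11421, b=Δ1−h1·(2M1+M2)/6=3833/1269
seg 2: a=5, c=M2/2=-2219/1269, d=(M3−M2)/(6·2)=5407/10152, b=Δ2−h2·(2M2+M3)/6=-2707/1269
seg 3: a=-2, c=M3/2=7345/5076, d=(M4−M3)/(6·2)=-1669/10152, b=Δ3−h3·(2M3+M4)/6=-2315/846
seg 4: a=-3, c=M4/2=1169/2538, d=(M5−M4)/(6·3)=-1169/22842, b=Δ4−h4·(2M4+M5)/6=1369/1269
t_q=1/2 → seg 0, τ=1/2; S=-2+3794/1269·τ+0·τ²+13/1269·τ³=-1705/3384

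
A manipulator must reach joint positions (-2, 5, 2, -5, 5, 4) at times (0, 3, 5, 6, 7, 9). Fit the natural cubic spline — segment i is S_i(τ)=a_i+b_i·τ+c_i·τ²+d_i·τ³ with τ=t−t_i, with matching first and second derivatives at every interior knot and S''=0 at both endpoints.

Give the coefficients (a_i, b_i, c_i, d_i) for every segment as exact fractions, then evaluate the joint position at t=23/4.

  seg 0: a=-2 b=2212/921 c=0 d=-7/921
  seg 1: a=5 b=2023/921 c=-21/307 d=-6557/7368
  seg 2: a=2 b=-16129/1842 c=-6641/1228 d=26393/3684
  seg 3: a=-5 b=7075/3684 c=4938/307 d=-29491/3684
  seg 4: a=5 b=18557/1842 c=-9739/1228 d=9739/7368
S(23/4) = -360483/78592

Δ: Δ0=7/3, Δ1=-3/2, Δ2=-7, Δ3=10, Δ4=-1/2
row 1: diag=10, rhs=-23; c'=1/5, d'=-23/10
row 2: denom=6−2·1/5=28/5; d'=(-33−2·-23/10)/(28/5)=-71/14
row 3: denom=4−1·5/28=107/28; d'=(102−1·-71/14)/(107/28)=2998/107
row 4: denom=6−1·28/107=614/107; d'=(-63−1·2998/107)/(614/107)=-9739/614
back: M4=-9739/614
back: M3=2998/107−28/107·-9739/614=9876/307
back: M2=-71/14−5/28·9876/307=-6641/614
back: M1=-23/10−1/5·-6641/614=-42/307
M: M0=0, M1=-42/307, M2=-6641/614, M3=9876/307, M4=-9739/614, M5=0
seg 0: a=-2, c=M0/2=0, d=(M1−M0)/(6·3)=-7/921, b=Δ0−h0·(2M0+M1)/6=2212/921
seg 1: a=5, c=M1/2=-21/307, d=(M2−M1)/(6·2)=-6557/7368, b=Δ1−h1·(2M1+M2)/6=2023/921
seg 2: a=2, c=M2/2=-6641/1228, d=(M3−M2)/(6·1)=26393/3684, b=Δ2−h2·(2M2+M3)/6=-16129/1842
seg 3: a=-5, c=M3/2=4938/307, d=(M4−M3)/(6·1)=-29491/3684, b=Δ3−h3·(2M3+M4)/6=7075/3684
seg 4: a=5, c=M4/2=-9739/1228, d=(M5−M4)/(6·2)=9739/7368, b=Δ4−h4·(2M4+M5)/6=18557/1842
t_q=23/4 → seg 2, τ=3/4; S=2+-16129/1842·τ+-6641/1228·τ²+26393/3684·τ³=-360483/78592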